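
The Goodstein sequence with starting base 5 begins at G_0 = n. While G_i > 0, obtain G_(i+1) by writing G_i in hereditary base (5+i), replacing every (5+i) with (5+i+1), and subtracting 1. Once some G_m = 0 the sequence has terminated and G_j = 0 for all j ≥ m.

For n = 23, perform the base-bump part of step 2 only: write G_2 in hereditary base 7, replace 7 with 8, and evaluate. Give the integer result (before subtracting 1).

i=0: 23 = 4·5 + 3 (b=5); 5→6: 4·6 + 3 = 27; 27−1 = 26
i=1: 26 = 4·6 + 2 (b=6); 6→7: 4·7 + 2 = 30; 30−1 = 29

33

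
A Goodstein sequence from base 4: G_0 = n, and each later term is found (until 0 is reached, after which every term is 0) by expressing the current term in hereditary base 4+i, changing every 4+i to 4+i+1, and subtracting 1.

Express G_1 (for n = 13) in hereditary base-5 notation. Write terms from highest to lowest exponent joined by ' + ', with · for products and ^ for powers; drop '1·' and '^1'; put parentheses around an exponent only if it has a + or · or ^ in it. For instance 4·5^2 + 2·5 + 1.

3·5

G_0 = 13. HB_4(13) = 3·4 + 1. Bump = 16. G_1 = 15.
G_1 = 15. HB_5(15) = 3·5. Bump = 18. G_2 = 17.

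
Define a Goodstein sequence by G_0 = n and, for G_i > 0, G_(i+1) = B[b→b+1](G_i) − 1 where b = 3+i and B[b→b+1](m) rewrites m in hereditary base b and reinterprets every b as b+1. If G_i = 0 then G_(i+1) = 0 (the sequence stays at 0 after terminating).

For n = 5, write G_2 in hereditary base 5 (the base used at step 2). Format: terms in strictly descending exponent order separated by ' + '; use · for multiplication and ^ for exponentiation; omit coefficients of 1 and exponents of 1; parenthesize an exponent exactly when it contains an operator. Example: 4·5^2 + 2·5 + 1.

5

i=0: 5 = 3 + 2 (b=3); 3→4: 4 + 2 = 6; 6−1 = 5
i=1: 5 = 4 + 1 (b=4); 4→5: 5 + 1 = 6; 6−1 = 5
i=2: 5 = 5 (b=5); 5→6: 6 = 6; 6−1 = 5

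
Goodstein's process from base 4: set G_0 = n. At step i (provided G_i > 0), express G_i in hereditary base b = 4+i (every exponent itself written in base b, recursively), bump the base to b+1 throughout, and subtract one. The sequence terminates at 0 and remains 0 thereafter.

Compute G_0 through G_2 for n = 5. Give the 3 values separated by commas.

[0] 5 ≡ 4 + 1 (base 4). Lift 5: 6. −1: 5.
[1] 5 ≡ 5 (base 5). Lift 6: 6. −1: 5.

5, 5, 5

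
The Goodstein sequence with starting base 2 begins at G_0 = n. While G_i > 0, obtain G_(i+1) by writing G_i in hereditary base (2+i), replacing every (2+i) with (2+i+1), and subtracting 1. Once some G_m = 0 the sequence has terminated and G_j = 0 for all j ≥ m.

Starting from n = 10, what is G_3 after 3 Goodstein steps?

15625

[0] 10 ≡ 2^(2 + 1) + 2 (base 2). Lift 3: 84. −1: 83.
[1] 83 ≡ 3^(3 + 1) + 2 (base 3). Lift 4: 1026. −1: 1025.
[2] 1025 ≡ 4^(4 + 1) + 1 (base 4). Lift 5: 15626. −1: 15625.
[3] 15625 ≡ 5^(5 + 1) (base 5). Lift 6: 279936. −1: 279935.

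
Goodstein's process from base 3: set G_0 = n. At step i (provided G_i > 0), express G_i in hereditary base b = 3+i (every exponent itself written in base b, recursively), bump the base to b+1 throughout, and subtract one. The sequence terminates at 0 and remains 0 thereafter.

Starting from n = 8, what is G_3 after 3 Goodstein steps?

11

G_0 = 8. HB_3(8) = 2·3 + 2. Bump = 10. G_1 = 9.
G_1 = 9. HB_4(9) = 2·4 + 1. Bump = 11. G_2 = 10.
G_2 = 10. HB_5(10) = 2·5. Bump = 12. G_3 = 11.
G_3 = 11. HB_6(11) = 6 + 5. Bump = 12. G_4 = 11.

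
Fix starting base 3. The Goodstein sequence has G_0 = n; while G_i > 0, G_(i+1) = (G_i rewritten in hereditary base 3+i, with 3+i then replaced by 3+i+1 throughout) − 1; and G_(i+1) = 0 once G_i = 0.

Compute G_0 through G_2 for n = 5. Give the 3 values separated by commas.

5 —HB3→ 3 + 2 —bump→ 4 + 2 = 6 —(−1)→ 5
5 —HB4→ 4 + 1 —bump→ 5 + 1 = 6 —(−1)→ 5

5, 5, 5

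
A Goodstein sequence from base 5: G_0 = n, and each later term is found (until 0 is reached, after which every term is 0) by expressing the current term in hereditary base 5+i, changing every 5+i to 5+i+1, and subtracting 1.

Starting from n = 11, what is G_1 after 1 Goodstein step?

12

(0) 11|_5 = 2·5 + 1 ↦ 2·6 + 1|_6 = 13 ⇒ 12
(1) 12|_6 = 2·6 ↦ 2·7|_7 = 14 ⇒ 13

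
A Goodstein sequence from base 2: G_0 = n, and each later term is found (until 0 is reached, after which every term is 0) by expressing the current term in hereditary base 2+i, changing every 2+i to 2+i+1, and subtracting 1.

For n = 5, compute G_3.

467

i=0: 5 = 2^2 + 1 (b=2); 2→3: 3^3 + 1 = 28; 28−1 = 27
i=1: 27 = 3^3 (b=3); 3→4: 4^4 = 256; 256−1 = 255
i=2: 255 = 3·4^3 + 3·4^2 + 3·4 + 3 (b=4); 4→5: 3·5^3 + 3·5^2 + 3·5 + 3 = 468; 468−1 = 467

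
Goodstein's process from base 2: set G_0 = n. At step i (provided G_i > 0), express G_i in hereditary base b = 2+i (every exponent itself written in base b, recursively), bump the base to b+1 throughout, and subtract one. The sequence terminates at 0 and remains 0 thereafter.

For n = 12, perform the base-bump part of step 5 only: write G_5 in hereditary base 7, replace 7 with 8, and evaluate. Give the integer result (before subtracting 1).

12 —HB2→ 2^(2 + 1) + 2^2 —bump→ 3^(3 + 1) + 3^3 = 108 —(−1)→ 107
107 —HB3→ 3^(3 + 1) + 2·3^2 + 2·3 + 2 —bump→ 4^(4 + 1) + 2·4^2 + 2·4 + 2 = 1066 —(−1)→ 1065
1065 —HB4→ 4^(4 + 1) + 2·4^2 + 2·4 + 1 —bump→ 5^(5 + 1) + 2·5^2 + 2·5 + 1 = 15686 —(−1)→ 15685
15685 —HB5→ 5^(5 + 1) + 2·5^2 + 2·5 —bump→ 6^(6 + 1) + 2·6^2 + 2·6 = 280020 —(−1)→ 280019
280019 —HB6→ 6^(6 + 1) + 2·6^2 + 6 + 5 —bump→ 7^(7 + 1) + 2·7^2 + 7 + 5 = 5764911 —(−1)→ 5764910
5764910 —HB7→ 7^(7 + 1) + 2·7^2 + 7 + 4 —bump→ 8^(8 + 1) + 2·8^2 + 8 + 4 = 134217868 —(−1)→ 134217867

134217868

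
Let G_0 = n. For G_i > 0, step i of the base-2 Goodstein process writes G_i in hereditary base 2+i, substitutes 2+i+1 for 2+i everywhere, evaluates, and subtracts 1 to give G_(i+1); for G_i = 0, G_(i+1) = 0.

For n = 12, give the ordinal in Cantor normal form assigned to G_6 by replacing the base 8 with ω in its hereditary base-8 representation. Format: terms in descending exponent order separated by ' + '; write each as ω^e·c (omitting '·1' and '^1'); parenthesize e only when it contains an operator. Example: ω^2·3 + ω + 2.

base 2: 12 = 2^(2 + 1) + 2^2; at 3: 3^(3 + 1) + 3^3 = 108; next = 107
base 3: 107 = 3^(3 + 1) + 2·3^2 + 2·3 + 2; at 4: 4^(4 + 1) + 2·4^2 + 2·4 + 2 = 1066; next = 1065
base 4: 1065 = 4^(4 + 1) + 2·4^2 + 2·4 + 1; at 5: 5^(5 + 1) + 2·5^2 + 2·5 + 1 = 15686; next = 15685
base 5: 15685 = 5^(5 + 1) + 2·5^2 + 2·5; at 6: 6^(6 + 1) + 2·6^2 + 2·6 = 280020; next = 280019
base 6: 280019 = 6^(6 + 1) + 2·6^2 + 6 + 5; at 7: 7^(7 + 1) + 2·7^2 + 7 + 5 = 5764911; next = 5764910
base 7: 5764910 = 7^(7 + 1) + 2·7^2 + 7 + 4; at 8: 8^(8 + 1) + 2·8^2 + 8 + 4 = 134217868; next = 134217867
base 8: 134217867 = 8^(8 + 1) + 2·8^2 + 8 + 3; at 9: 9^(9 + 1) + 2·9^2 + 9 + 3 = 3486784575; next = 3486784574

ω^(ω + 1) + ω^2·2 + ω + 3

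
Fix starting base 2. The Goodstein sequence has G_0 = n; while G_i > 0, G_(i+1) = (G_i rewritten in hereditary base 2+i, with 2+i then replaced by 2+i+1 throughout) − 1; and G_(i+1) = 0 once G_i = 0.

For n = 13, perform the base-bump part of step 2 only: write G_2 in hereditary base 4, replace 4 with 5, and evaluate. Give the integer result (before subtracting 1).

16093

G_0 = 13. HB_2(13) = 2^(2 + 1) + 2^2 + 1. Bump = 109. G_1 = 108.
G_1 = 108. HB_3(108) = 3^(3 + 1) + 3^3. Bump = 1280. G_2 = 1279.
G_2 = 1279. HB_4(1279) = 4^(4 + 1) + 3·4^3 + 3·4^2 + 3·4 + 3. Bump = 16093. G_3 = 16092.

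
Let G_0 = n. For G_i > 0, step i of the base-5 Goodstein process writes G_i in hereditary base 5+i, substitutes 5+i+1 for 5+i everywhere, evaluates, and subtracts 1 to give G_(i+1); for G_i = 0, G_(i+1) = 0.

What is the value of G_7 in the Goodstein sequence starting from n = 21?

i=0: 21 = 4·5 + 1 (b=5); 5→6: 4·6 + 1 = 25; 25−1 = 24
i=1: 24 = 4·6 (b=6); 6→7: 4·7 = 28; 28−1 = 27
i=2: 27 = 3·7 + 6 (b=7); 7→8: 3·8 + 6 = 30; 30−1 = 29
i=3: 29 = 3·8 + 5 (b=8); 8→9: 3·9 + 5 = 32; 32−1 = 31
i=4: 31 = 3·9 + 4 (b=9); 9→10: 3·10 + 4 = 34; 34−1 = 33
i=5: 33 = 3·10 + 3 (b=10); 10→11: 3·11 + 3 = 36; 36−1 = 35
i=6: 35 = 3·11 + 2 (b=11); 11→12: 3·12 + 2 = 38; 38−1 = 37

37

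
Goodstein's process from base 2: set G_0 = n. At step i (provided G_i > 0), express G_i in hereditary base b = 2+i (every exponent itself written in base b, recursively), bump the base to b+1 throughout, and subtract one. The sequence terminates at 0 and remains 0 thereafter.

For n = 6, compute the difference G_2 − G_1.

step 0: 6 = 2^2 + 2; sub 3 for 2: 3^3 + 3; = 30; G_1 = 30−1 = 29
step 1: 29 = 3^3 + 2; sub 4 for 3: 4^4 + 2; = 258; G_2 = 258−1 = 257

228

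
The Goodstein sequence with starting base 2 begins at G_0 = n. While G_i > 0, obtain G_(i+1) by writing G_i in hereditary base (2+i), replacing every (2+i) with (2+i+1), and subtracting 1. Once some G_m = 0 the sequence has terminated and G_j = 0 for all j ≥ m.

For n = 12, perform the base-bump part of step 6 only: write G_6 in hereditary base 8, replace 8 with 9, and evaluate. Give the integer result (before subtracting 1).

3486784575

step 0: 12 = 2^(2 + 1) + 2^2; sub 3 for 2: 3^(3 + 1) + 3^3; = 108; G_1 = 108−1 = 107
step 1: 107 = 3^(3 + 1) + 2·3^2 + 2·3 + 2; sub 4 for 3: 4^(4 + 1) + 2·4^2 + 2·4 + 2; = 1066; G_2 = 1066−1 = 1065
step 2: 1065 = 4^(4 + 1) + 2·4^2 + 2·4 + 1; sub 5 for 4: 5^(5 + 1) + 2·5^2 + 2·5 + 1; = 15686; G_3 = 15686−1 = 15685
step 3: 15685 = 5^(5 + 1) + 2·5^2 + 2·5; sub 6 for 5: 6^(6 + 1) + 2·6^2 + 2·6; = 280020; G_4 = 280020−1 = 280019
step 4: 280019 = 6^(6 + 1) + 2·6^2 + 6 + 5; sub 7 for 6: 7^(7 + 1) + 2·7^2 + 7 + 5; = 5764911; G_5 = 5764911−1 = 5764910
step 5: 5764910 = 7^(7 + 1) + 2·7^2 + 7 + 4; sub 8 for 7: 8^(8 + 1) + 2·8^2 + 8 + 4; = 134217868; G_6 = 134217868−1 = 134217867
step 6: 134217867 = 8^(8 + 1) + 2·8^2 + 8 + 3; sub 9 for 8: 9^(9 + 1) + 2·9^2 + 9 + 3; = 3486784575; G_7 = 3486784575−1 = 3486784574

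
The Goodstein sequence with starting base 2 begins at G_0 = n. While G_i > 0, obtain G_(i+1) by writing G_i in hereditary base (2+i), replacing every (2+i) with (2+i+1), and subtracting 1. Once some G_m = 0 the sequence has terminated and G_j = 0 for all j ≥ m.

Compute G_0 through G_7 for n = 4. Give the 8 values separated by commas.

4, 26, 41, 60, 83, 109, 139, 173

base 2: 4 = 2^2; at 3: 3^3 = 27; next = 26
base 3: 26 = 2·3^2 + 2·3 + 2; at 4: 2·4^2 + 2·4 + 2 = 42; next = 41
base 4: 41 = 2·4^2 + 2·4 + 1; at 5: 2·5^2 + 2·5 + 1 = 61; next = 60
base 5: 60 = 2·5^2 + 2·5; at 6: 2·6^2 + 2·6 = 84; next = 83
base 6: 83 = 2·6^2 + 6 + 5; at 7: 2·7^2 + 7 + 5 = 110; next = 109
base 7: 109 = 2·7^2 + 7 + 4; at 8: 2·8^2 + 8 + 4 = 140; next = 139
base 8: 139 = 2·8^2 + 8 + 3; at 9: 2·9^2 + 9 + 3 = 174; next = 173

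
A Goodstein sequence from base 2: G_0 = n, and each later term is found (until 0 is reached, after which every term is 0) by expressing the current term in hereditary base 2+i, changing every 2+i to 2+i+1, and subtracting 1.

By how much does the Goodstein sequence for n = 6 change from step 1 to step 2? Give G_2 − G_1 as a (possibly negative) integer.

228

6 —HB2→ 2^2 + 2 —bump→ 3^3 + 3 = 30 —(−1)→ 29
29 —HB3→ 3^3 + 2 —bump→ 4^4 + 2 = 258 —(−1)→ 257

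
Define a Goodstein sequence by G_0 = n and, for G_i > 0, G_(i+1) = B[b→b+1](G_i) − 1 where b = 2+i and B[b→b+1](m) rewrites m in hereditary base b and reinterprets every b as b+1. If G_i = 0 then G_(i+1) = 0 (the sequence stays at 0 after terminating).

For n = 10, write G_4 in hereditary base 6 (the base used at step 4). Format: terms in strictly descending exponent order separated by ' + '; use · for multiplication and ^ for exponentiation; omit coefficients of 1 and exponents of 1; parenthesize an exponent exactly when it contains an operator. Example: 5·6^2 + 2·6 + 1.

G_0 = 10. HB_2(10) = 2^(2 + 1) + 2. Bump = 84. G_1 = 83.
G_1 = 83. HB_3(83) = 3^(3 + 1) + 2. Bump = 1026. G_2 = 1025.
G_2 = 1025. HB_4(1025) = 4^(4 + 1) + 1. Bump = 15626. G_3 = 15625.
G_3 = 15625. HB_5(15625) = 5^(5 + 1). Bump = 279936. G_4 = 279935.

5·6^6 + 5·6^5 + 5·6^4 + 5·6^3 + 5·6^2 + 5·6 + 5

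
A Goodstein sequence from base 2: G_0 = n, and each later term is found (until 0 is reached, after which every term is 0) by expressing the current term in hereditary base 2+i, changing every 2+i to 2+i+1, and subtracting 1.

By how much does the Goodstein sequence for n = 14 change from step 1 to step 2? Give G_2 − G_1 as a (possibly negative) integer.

G_0 = 14. HB_2(14) = 2^(2 + 1) + 2^2 + 2. Bump = 111. G_1 = 110.
G_1 = 110. HB_3(110) = 3^(3 + 1) + 3^3 + 2. Bump = 1282. G_2 = 1281.

1171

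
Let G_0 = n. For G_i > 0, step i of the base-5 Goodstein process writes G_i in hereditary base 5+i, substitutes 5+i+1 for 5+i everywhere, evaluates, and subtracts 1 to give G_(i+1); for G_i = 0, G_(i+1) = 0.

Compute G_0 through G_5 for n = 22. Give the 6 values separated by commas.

22, 25, 28, 31, 33, 35

base 5: 22 = 4·5 + 2; at 6: 4·6 + 2 = 26; next = 25
base 6: 25 = 4·6 + 1; at 7: 4·7 + 1 = 29; next = 28
base 7: 28 = 4·7; at 8: 4·8 = 32; next = 31
base 8: 31 = 3·8 + 7; at 9: 3·9 + 7 = 34; next = 33
base 9: 33 = 3·9 + 6; at 10: 3·10 + 6 = 36; next = 35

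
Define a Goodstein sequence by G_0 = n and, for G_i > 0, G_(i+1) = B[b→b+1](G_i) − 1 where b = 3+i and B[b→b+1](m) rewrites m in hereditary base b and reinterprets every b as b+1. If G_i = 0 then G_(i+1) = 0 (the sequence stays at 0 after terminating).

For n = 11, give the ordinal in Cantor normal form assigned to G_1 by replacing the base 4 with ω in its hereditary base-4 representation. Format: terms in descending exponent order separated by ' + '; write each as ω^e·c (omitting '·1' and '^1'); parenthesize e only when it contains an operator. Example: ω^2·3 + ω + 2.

ω^2 + 1

[0] 11 ≡ 3^2 + 2 (base 3). Lift 4: 18. −1: 17.
[1] 17 ≡ 4^2 + 1 (base 4). Lift 5: 26. −1: 25.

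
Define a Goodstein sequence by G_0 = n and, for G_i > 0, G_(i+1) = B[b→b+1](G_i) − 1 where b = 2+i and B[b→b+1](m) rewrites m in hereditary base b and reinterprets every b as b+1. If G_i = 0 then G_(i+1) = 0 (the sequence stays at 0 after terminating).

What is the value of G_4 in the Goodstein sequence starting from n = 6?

46655

G_0=6  [base 2] 2^2 + 2  →[2↦3]→  3^3 + 3 = 30  −1 ⇒ G_1=29
G_1=29  [base 3] 3^3 + 2  →[3↦4]→  4^4 + 2 = 258  −1 ⇒ G_2=257
G_2=257  [base 4] 4^4 + 1  →[4↦5]→  5^5 + 1 = 3126  −1 ⇒ G_3=3125
G_3=3125  [base 5] 5^5  →[5↦6]→  6^6 = 46656  −1 ⇒ G_4=46655
G_4=46655  [base 6] 5·6^5 + 5·6^4 + 5·6^3 + 5·6^2 + 5·6 + 5  →[6↦7]→  5·7^5 + 5·7^4 + 5·7^3 + 5·7^2 + 5·7 + 5 = 98040  −1 ⇒ G_5=98039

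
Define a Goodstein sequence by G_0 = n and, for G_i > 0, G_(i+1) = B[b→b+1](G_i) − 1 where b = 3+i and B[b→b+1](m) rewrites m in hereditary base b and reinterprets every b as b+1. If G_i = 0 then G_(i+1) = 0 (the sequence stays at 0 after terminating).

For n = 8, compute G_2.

10

[0] 8 ≡ 2·3 + 2 (base 3). Lift 4: 10. −1: 9.
[1] 9 ≡ 2·4 + 1 (base 4). Lift 5: 11. −1: 10.
[2] 10 ≡ 2·5 (base 5). Lift 6: 12. −1: 11.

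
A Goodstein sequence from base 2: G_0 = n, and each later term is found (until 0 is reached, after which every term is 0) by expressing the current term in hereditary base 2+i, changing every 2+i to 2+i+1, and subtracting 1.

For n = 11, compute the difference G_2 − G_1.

943

base 2: 11 = 2^(2 + 1) + 2 + 1; at 3: 3^(3 + 1) + 3 + 1 = 85; next = 84
base 3: 84 = 3^(3 + 1) + 3; at 4: 4^(4 + 1) + 4 = 1028; next = 1027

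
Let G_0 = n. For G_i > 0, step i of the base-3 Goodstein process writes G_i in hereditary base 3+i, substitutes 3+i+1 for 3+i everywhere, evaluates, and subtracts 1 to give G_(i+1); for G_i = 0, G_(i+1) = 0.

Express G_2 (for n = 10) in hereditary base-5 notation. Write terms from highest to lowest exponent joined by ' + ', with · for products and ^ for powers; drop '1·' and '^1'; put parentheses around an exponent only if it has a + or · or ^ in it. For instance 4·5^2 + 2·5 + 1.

4·5 + 4

G_0 = 10. HB_3(10) = 3^2 + 1. Bump = 17. G_1 = 16.
G_1 = 16. HB_4(16) = 4^2. Bump = 25. G_2 = 24.
G_2 = 24. HB_5(24) = 4·5 + 4. Bump = 28. G_3 = 27.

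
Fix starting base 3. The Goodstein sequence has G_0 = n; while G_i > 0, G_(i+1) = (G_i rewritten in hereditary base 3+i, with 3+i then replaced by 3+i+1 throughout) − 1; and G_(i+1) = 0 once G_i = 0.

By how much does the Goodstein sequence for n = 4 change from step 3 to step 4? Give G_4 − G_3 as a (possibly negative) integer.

[0] 4 ≡ 3 + 1 (base 3). Lift 4: 5. −1: 4.
[1] 4 ≡ 4 (base 4). Lift 5: 5. −1: 4.
[2] 4 ≡ 4 (base 5). Lift 6: 4. −1: 3.
[3] 3 ≡ 3 (base 6). Lift 7: 3. −1: 2.

-1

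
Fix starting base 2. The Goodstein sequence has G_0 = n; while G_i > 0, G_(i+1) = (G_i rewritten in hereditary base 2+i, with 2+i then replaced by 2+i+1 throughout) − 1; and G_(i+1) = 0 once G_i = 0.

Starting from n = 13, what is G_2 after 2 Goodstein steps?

1279

i=0: 13 = 2^(2 + 1) + 2^2 + 1 (b=2); 2→3: 3^(3 + 1) + 3^3 + 1 = 109; 109−1 = 108
i=1: 108 = 3^(3 + 1) + 3^3 (b=3); 3→4: 4^(4 + 1) + 4^4 = 1280; 1280−1 = 1279
i=2: 1279 = 4^(4 + 1) + 3·4^3 + 3·4^2 + 3·4 + 3 (b=4); 4→5: 5^(5 + 1) + 3·5^3 + 3·5^2 + 3·5 + 3 = 16093; 16093−1 = 16092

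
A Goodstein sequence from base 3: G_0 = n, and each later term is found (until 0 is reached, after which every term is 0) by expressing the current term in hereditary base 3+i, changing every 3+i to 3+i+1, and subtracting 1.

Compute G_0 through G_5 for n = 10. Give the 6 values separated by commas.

10, 16, 24, 27, 30, 33

G_0 = 10. HB_3(10) = 3^2 + 1. Bump = 17. G_1 = 16.
G_1 = 16. HB_4(16) = 4^2. Bump = 25. G_2 = 24.
G_2 = 24. HB_5(24) = 4·5 + 4. Bump = 28. G_3 = 27.
G_3 = 27. HB_6(27) = 4·6 + 3. Bump = 31. G_4 = 30.
G_4 = 30. HB_7(30) = 4·7 + 2. Bump = 34. G_5 = 33.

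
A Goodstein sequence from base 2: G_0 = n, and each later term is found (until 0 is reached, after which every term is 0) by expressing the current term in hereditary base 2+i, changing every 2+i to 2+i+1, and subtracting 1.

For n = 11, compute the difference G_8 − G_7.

67328168473

step 0: 11 = 2^(2 + 1) + 2 + 1; sub 3 for 2: 3^(3 + 1) + 3 + 1; = 85; G_1 = 85−1 = 84
step 1: 84 = 3^(3 + 1) + 3; sub 4 for 3: 4^(4 + 1) + 4; = 1028; G_2 = 1028−1 = 1027
step 2: 1027 = 4^(4 + 1) + 3; sub 5 for 4: 5^(5 + 1) + 3; = 15628; G_3 = 15628−1 = 15627
step 3: 15627 = 5^(5 + 1) + 2; sub 6 for 5: 6^(6 + 1) + 2; = 279938; G_4 = 279938−1 = 279937
step 4: 279937 = 6^(6 + 1) + 1; sub 7 for 6: 7^(7 + 1) + 1; = 5764802; G_5 = 5764802−1 = 5764801
step 5: 5764801 = 7^(7 + 1); sub 8 for 7: 8^(8 + 1); = 134217728; G_6 = 134217728−1 = 134217727
step 6: 134217727 = 7·8^8 + 7·8^7 + 7·8^6 + 7·8^5 + 7·8^4 + 7·8^3 + 7·8^2 + 7·8 + 7; sub 9 for 8: 7·9^9 + 7·9^7 + 7·9^6 + 7·9^5 + 7·9^4 + 7·9^3 + 7·9^2 + 7·9 + 7; = 2749609303; G_7 = 2749609303−1 = 2749609302
step 7: 2749609302 = 7·9^9 + 7·9^7 + 7·9^6 + 7·9^5 + 7·9^4 + 7·9^3 + 7·9^2 + 7·9 + 6; sub 10 for 9: 7·10^10 + 7·10^7 + 7·10^6 + 7·10^5 + 7·10^4 + 7·10^3 + 7·10^2 + 7·10 + 6; = 70077777776; G_8 = 70077777776−1 = 70077777775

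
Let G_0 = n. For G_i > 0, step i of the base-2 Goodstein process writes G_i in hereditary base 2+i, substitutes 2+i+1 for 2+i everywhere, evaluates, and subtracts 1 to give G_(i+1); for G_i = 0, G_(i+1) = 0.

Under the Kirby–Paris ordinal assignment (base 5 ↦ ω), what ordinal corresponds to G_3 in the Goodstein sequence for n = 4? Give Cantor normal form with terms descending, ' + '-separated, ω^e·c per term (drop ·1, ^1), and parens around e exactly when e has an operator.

base 2: 4 = 2^2; at 3: 3^3 = 27; next = 26
base 3: 26 = 2·3^2 + 2·3 + 2; at 4: 2·4^2 + 2·4 + 2 = 42; next = 41
base 4: 41 = 2·4^2 + 2·4 + 1; at 5: 2·5^2 + 2·5 + 1 = 61; next = 60
base 5: 60 = 2·5^2 + 2·5; at 6: 2·6^2 + 2·6 = 84; next = 83

ω^2·2 + ω·2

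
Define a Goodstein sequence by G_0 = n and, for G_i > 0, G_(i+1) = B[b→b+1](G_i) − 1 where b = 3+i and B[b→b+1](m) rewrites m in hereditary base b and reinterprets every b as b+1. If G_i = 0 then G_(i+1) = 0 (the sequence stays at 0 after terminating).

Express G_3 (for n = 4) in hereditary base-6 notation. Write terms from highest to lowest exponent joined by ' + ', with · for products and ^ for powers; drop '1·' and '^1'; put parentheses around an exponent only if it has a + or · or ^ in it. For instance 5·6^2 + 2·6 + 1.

(0) 4|_3 = 3 + 1 ↦ 4 + 1|_4 = 5 ⇒ 4
(1) 4|_4 = 4 ↦ 5|_5 = 5 ⇒ 4
(2) 4|_5 = 4 ↦ 4|_6 = 4 ⇒ 3

3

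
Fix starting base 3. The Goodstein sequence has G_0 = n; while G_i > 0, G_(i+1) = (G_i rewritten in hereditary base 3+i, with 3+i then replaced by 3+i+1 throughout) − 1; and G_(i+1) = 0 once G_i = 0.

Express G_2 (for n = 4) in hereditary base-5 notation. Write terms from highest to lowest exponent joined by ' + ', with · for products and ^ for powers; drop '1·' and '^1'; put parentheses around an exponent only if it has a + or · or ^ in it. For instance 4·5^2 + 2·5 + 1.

4

[0] 4 ≡ 3 + 1 (base 3). Lift 4: 5. −1: 4.
[1] 4 ≡ 4 (base 4). Lift 5: 5. −1: 4.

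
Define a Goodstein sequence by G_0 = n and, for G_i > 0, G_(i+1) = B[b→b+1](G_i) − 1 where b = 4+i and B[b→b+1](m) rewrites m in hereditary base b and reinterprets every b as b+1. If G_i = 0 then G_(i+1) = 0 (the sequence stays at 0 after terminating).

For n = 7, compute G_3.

i=0: 7 = 4 + 3 (b=4); 4→5: 5 + 3 = 8; 8−1 = 7
i=1: 7 = 5 + 2 (b=5); 5→6: 6 + 2 = 8; 8−1 = 7
i=2: 7 = 6 + 1 (b=6); 6→7: 7 + 1 = 8; 8−1 = 7

7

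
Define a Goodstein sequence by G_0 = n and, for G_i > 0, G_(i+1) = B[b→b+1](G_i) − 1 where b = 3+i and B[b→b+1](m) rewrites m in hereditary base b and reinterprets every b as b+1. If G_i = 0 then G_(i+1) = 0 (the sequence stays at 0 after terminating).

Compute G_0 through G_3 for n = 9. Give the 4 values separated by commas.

9, 15, 17, 19

base 3: 9 = 3^2; at 4: 4^2 = 16; next = 15
base 4: 15 = 3·4 + 3; at 5: 3·5 + 3 = 18; next = 17
base 5: 17 = 3·5 + 2; at 6: 3·6 + 2 = 20; next = 19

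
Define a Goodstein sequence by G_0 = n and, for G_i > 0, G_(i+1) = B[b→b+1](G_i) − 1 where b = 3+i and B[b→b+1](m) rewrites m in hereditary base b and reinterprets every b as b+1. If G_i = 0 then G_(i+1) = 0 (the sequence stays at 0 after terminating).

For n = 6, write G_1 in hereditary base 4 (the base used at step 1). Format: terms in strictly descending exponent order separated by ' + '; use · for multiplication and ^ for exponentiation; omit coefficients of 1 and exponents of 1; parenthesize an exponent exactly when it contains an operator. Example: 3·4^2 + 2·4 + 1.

step 0: 6 = 2·3; sub 4 for 3: 2·4; = 8; G_1 = 8−1 = 7
step 1: 7 = 4 + 3; sub 5 for 4: 5 + 3; = 8; G_2 = 8−1 = 7

4 + 3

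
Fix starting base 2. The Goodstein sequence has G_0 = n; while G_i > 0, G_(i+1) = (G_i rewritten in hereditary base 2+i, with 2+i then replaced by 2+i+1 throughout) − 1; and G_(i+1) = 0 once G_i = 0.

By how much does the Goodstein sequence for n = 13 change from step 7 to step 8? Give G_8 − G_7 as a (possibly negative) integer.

96513216470

G_0=13  [base 2] 2^(2 + 1) + 2^2 + 1  →[2↦3]→  3^(3 + 1) + 3^3 + 1 = 109  −1 ⇒ G_1=108
G_1=108  [base 3] 3^(3 + 1) + 3^3  →[3↦4]→  4^(4 + 1) + 4^4 = 1280  −1 ⇒ G_2=1279
G_2=1279  [base 4] 4^(4 + 1) + 3·4^3 + 3·4^2 + 3·4 + 3  →[4↦5]→  5^(5 + 1) + 3·5^3 + 3·5^2 + 3·5 + 3 = 16093  −1 ⇒ G_3=16092
G_3=16092  [base 5] 5^(5 + 1) + 3·5^3 + 3·5^2 + 3·5 + 2  →[5↦6]→  6^(6 + 1) + 3·6^3 + 3·6^2 + 3·6 + 2 = 280712  −1 ⇒ G_4=280711
G_4=280711  [base 6] 6^(6 + 1) + 3·6^3 + 3·6^2 + 3·6 + 1  →[6↦7]→  7^(7 + 1) + 3·7^3 + 3·7^2 + 3·7 + 1 = 5765999  −1 ⇒ G_5=5765998
G_5=5765998  [base 7] 7^(7 + 1) + 3·7^3 + 3·7^2 + 3·7  →[7↦8]→  8^(8 + 1) + 3·8^3 + 3·8^2 + 3·8 = 134219480  −1 ⇒ G_6=134219479
G_6=134219479  [base 8] 8^(8 + 1) + 3·8^3 + 3·8^2 + 2·8 + 7  →[8↦9]→  9^(9 + 1) + 3·9^3 + 3·9^2 + 2·9 + 7 = 3486786856  −1 ⇒ G_7=3486786855
G_7=3486786855  [base 9] 9^(9 + 1) + 3·9^3 + 3·9^2 + 2·9 + 6  →[9↦10]→  10^(10 + 1) + 3·10^3 + 3·10^2 + 2·10 + 6 = 100000003326  −1 ⇒ G_8=100000003325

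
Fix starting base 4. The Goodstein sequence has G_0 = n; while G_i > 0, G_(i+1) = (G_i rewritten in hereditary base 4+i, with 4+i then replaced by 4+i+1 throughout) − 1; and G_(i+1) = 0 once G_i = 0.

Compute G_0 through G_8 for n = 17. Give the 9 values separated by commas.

17, 25, 35, 39, 43, 47, 51, 55, 59

base 4: 17 = 4^2 + 1; at 5: 5^2 + 1 = 26; next = 25
base 5: 25 = 5^2; at 6: 6^2 = 36; next = 35
base 6: 35 = 5·6 + 5; at 7: 5·7 + 5 = 40; next = 39
base 7: 39 = 5·7 + 4; at 8: 5·8 + 4 = 44; next = 43
base 8: 43 = 5·8 + 3; at 9: 5·9 + 3 = 48; next = 47
base 9: 47 = 5·9 + 2; at 10: 5·10 + 2 = 52; next = 51
base 10: 51 = 5·10 + 1; at 11: 5·11 + 1 = 56; next = 55
base 11: 55 = 5·11; at 12: 5·12 = 60; next = 59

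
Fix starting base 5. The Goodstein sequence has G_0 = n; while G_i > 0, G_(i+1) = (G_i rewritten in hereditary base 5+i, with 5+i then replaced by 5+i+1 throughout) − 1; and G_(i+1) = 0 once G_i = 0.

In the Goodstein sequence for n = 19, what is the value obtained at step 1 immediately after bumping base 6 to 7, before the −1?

step 0: 19 = 3·5 + 4; sub 6 for 5: 3·6 + 4; = 22; G_1 = 22−1 = 21
step 1: 21 = 3·6 + 3; sub 7 for 6: 3·7 + 3; = 24; G_2 = 24−1 = 23

24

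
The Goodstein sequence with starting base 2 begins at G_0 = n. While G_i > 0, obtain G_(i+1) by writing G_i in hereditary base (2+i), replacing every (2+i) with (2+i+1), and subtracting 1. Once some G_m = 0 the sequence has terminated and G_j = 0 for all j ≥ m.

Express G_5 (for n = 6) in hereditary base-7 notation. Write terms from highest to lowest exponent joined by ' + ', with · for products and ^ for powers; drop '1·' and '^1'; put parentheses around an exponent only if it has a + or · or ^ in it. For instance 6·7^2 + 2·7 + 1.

6 —HB2→ 2^2 + 2 —bump→ 3^3 + 3 = 30 —(−1)→ 29
29 —HB3→ 3^3 + 2 —bump→ 4^4 + 2 = 258 —(−1)→ 257
257 —HB4→ 4^4 + 1 —bump→ 5^5 + 1 = 3126 —(−1)→ 3125
3125 —HB5→ 5^5 —bump→ 6^6 = 46656 —(−1)→ 46655
46655 —HB6→ 5·6^5 + 5·6^4 + 5·6^3 + 5·6^2 + 5·6 + 5 —bump→ 5·7^5 + 5·7^4 + 5·7^3 + 5·7^2 + 5·7 + 5 = 98040 —(−1)→ 98039
98039 —HB7→ 5·7^5 + 5·7^4 + 5·7^3 + 5·7^2 + 5·7 + 4 —bump→ 5·8^5 + 5·8^4 + 5·8^3 + 5·8^2 + 5·8 + 4 = 187244 —(−1)→ 187243

5·7^5 + 5·7^4 + 5·7^3 + 5·7^2 + 5·7 + 4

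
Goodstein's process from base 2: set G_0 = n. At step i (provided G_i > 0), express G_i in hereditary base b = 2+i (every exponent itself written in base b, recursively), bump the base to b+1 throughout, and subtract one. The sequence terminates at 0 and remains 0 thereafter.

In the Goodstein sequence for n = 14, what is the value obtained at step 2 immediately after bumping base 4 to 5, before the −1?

[0] 14 ≡ 2^(2 + 1) + 2^2 + 2 (base 2). Lift 3: 111. −1: 110.
[1] 110 ≡ 3^(3 + 1) + 3^3 + 2 (base 3). Lift 4: 1282. −1: 1281.

18751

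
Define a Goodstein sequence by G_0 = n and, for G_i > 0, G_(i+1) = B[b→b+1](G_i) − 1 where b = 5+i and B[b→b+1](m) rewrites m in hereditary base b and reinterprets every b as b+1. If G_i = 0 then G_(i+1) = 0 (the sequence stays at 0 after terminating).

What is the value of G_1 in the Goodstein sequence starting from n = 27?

G_0=27  [base 5] 5^2 + 2  →[5↦6]→  6^2 + 2 = 38  −1 ⇒ G_1=37
G_1=37  [base 6] 6^2 + 1  →[6↦7]→  7^2 + 1 = 50  −1 ⇒ G_2=49

37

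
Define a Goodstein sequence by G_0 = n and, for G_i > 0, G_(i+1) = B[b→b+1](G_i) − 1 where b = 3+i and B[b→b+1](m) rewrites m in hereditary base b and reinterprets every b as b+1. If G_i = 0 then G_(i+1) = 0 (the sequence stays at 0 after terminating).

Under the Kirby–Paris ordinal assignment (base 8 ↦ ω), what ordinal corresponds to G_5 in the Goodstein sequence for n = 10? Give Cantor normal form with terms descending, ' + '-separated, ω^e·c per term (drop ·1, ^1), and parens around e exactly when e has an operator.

ω·4 + 1

base 3: 10 = 3^2 + 1; at 4: 4^2 + 1 = 17; next = 16
base 4: 16 = 4^2; at 5: 5^2 = 25; next = 24
base 5: 24 = 4·5 + 4; at 6: 4·6 + 4 = 28; next = 27
base 6: 27 = 4·6 + 3; at 7: 4·7 + 3 = 31; next = 30
base 7: 30 = 4·7 + 2; at 8: 4·8 + 2 = 34; next = 33
base 8: 33 = 4·8 + 1; at 9: 4·9 + 1 = 37; next = 36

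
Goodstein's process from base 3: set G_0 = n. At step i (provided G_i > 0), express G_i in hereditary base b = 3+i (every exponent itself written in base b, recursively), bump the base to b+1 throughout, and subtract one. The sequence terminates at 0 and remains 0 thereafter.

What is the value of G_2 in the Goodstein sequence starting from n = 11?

25

step 0: 11 = 3^2 + 2; sub 4 for 3: 4^2 + 2; = 18; G_1 = 18−1 = 17
step 1: 17 = 4^2 + 1; sub 5 for 4: 5^2 + 1; = 26; G_2 = 26−1 = 25
step 2: 25 = 5^2; sub 6 for 5: 6^2; = 36; G_3 = 36−1 = 35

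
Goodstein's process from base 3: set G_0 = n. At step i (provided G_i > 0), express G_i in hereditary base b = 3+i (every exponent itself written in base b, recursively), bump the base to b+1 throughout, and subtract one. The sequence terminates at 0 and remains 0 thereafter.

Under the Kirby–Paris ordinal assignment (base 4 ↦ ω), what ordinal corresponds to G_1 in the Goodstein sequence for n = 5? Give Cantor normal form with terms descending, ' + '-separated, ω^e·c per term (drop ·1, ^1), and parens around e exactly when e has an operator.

i=0: 5 = 3 + 2 (b=3); 3→4: 4 + 2 = 6; 6−1 = 5
i=1: 5 = 4 + 1 (b=4); 4→5: 5 + 1 = 6; 6−1 = 5

ω + 1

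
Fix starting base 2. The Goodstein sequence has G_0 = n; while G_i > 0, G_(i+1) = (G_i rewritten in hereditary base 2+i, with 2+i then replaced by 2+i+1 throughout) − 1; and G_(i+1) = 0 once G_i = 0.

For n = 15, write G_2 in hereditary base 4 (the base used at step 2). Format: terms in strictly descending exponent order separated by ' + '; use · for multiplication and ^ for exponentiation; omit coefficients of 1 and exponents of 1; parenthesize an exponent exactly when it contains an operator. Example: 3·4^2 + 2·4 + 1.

15 —HB2→ 2^(2 + 1) + 2^2 + 2 + 1 —bump→ 3^(3 + 1) + 3^3 + 3 + 1 = 112 —(−1)→ 111
111 —HB3→ 3^(3 + 1) + 3^3 + 3 —bump→ 4^(4 + 1) + 4^4 + 4 = 1284 —(−1)→ 1283
1283 —HB4→ 4^(4 + 1) + 4^4 + 3 —bump→ 5^(5 + 1) + 5^5 + 3 = 18753 —(−1)→ 18752

4^(4 + 1) + 4^4 + 3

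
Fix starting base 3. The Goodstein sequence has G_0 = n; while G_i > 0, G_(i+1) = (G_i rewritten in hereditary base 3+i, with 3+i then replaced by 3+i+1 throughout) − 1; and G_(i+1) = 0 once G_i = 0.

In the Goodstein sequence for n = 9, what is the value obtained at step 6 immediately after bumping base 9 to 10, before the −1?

26

G_0 = 9. HB_3(9) = 3^2. Bump = 16. G_1 = 15.
G_1 = 15. HB_4(15) = 3·4 + 3. Bump = 18. G_2 = 17.
G_2 = 17. HB_5(17) = 3·5 + 2. Bump = 20. G_3 = 19.
G_3 = 19. HB_6(19) = 3·6 + 1. Bump = 22. G_4 = 21.
G_4 = 21. HB_7(21) = 3·7. Bump = 24. G_5 = 23.
G_5 = 23. HB_8(23) = 2·8 + 7. Bump = 25. G_6 = 24.
G_6 = 24. HB_9(24) = 2·9 + 6. Bump = 26. G_7 = 25.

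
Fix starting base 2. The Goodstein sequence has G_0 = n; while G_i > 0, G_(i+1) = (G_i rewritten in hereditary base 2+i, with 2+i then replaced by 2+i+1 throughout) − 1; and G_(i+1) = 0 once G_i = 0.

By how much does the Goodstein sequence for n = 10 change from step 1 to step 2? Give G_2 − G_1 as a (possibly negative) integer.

G_0=10  [base 2] 2^(2 + 1) + 2  →[2↦3]→  3^(3 + 1) + 3 = 84  −1 ⇒ G_1=83
G_1=83  [base 3] 3^(3 + 1) + 2  →[3↦4]→  4^(4 + 1) + 2 = 1026  −1 ⇒ G_2=1025

942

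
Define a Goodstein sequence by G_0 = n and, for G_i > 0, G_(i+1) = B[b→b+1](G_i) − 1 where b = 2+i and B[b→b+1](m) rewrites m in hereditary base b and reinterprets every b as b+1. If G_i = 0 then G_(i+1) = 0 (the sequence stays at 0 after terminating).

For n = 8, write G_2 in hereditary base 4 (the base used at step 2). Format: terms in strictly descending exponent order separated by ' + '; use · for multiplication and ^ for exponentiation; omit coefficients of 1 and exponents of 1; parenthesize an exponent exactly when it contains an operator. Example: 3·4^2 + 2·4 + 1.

2·4^4 + 2·4^2 + 2·4 + 1

base 2: 8 = 2^(2 + 1); at 3: 3^(3 + 1) = 81; next = 80
base 3: 80 = 2·3^3 + 2·3^2 + 2·3 + 2; at 4: 2·4^4 + 2·4^2 + 2·4 + 2 = 554; next = 553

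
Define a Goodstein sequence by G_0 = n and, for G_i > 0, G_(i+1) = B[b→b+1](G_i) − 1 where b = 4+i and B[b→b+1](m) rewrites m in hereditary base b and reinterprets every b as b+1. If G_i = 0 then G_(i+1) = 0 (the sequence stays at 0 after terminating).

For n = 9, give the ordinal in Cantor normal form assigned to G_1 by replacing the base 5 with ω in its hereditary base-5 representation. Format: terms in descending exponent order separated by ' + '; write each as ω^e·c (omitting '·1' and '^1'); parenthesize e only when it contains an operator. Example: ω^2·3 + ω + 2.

ω·2

9 —HB4→ 2·4 + 1 —bump→ 2·5 + 1 = 11 —(−1)→ 10
10 —HB5→ 2·5 —bump→ 2·6 = 12 —(−1)→ 11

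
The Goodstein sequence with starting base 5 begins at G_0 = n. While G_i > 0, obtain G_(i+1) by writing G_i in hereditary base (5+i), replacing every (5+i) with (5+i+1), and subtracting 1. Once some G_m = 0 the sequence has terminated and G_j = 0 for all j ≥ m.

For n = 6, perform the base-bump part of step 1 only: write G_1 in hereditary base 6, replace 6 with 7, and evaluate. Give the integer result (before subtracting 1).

7

[0] 6 ≡ 5 + 1 (base 5). Lift 6: 7. −1: 6.
[1] 6 ≡ 6 (base 6). Lift 7: 7. −1: 6.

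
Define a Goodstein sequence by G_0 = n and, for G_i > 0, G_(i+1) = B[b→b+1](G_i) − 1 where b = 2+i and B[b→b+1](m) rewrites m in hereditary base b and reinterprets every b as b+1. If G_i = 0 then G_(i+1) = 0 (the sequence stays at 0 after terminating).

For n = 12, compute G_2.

G_0=12  [base 2] 2^(2 + 1) + 2^2  →[2↦3]→  3^(3 + 1) + 3^3 = 108  −1 ⇒ G_1=107
G_1=107  [base 3] 3^(3 + 1) + 2·3^2 + 2·3 + 2  →[3↦4]→  4^(4 + 1) + 2·4^2 + 2·4 + 2 = 1066  −1 ⇒ G_2=1065
G_2=1065  [base 4] 4^(4 + 1) + 2·4^2 + 2·4 + 1  →[4↦5]→  5^(5 + 1) + 2·5^2 + 2·5 + 1 = 15686  −1 ⇒ G_3=15685

1065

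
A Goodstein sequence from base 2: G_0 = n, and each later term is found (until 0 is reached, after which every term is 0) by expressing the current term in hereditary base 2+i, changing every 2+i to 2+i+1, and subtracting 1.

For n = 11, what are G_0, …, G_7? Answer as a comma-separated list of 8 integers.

11 —HB2→ 2^(2 + 1) + 2 + 1 —bump→ 3^(3 + 1) + 3 + 1 = 85 —(−1)→ 84
84 —HB3→ 3^(3 + 1) + 3 —bump→ 4^(4 + 1) + 4 = 1028 —(−1)→ 1027
1027 —HB4→ 4^(4 + 1) + 3 —bump→ 5^(5 + 1) + 3 = 15628 —(−1)→ 15627
15627 —HB5→ 5^(5 + 1) + 2 —bump→ 6^(6 + 1) + 2 = 279938 —(−1)→ 279937
279937 —HB6→ 6^(6 + 1) + 1 —bump→ 7^(7 + 1) + 1 = 5764802 —(−1)→ 5764801
5764801 —HB7→ 7^(7 + 1) —bump→ 8^(8 + 1) = 134217728 —(−1)→ 134217727
134217727 —HB8→ 7·8^8 + 7·8^7 + 7·8^6 + 7·8^5 + 7·8^4 + 7·8^3 + 7·8^2 + 7·8 + 7 —bump→ 7·9^9 + 7·9^7 + 7·9^6 + 7·9^5 + 7·9^4 + 7·9^3 + 7·9^2 + 7·9 + 7 = 2749609303 —(−1)→ 2749609302

11, 84, 1027, 15627, 279937, 5764801, 134217727, 2749609302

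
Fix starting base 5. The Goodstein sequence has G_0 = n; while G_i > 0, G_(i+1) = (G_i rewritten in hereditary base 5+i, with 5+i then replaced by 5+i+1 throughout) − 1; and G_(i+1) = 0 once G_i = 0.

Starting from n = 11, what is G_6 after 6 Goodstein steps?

13

G_0 = 11. HB_5(11) = 2·5 + 1. Bump = 13. G_1 = 12.
G_1 = 12. HB_6(12) = 2·6. Bump = 14. G_2 = 13.
G_2 = 13. HB_7(13) = 7 + 6. Bump = 14. G_3 = 13.
G_3 = 13. HB_8(13) = 8 + 5. Bump = 14. G_4 = 13.
G_4 = 13. HB_9(13) = 9 + 4. Bump = 14. G_5 = 13.
G_5 = 13. HB_10(13) = 10 + 3. Bump = 14. G_6 = 13.
G_6 = 13. HB_11(13) = 11 + 2. Bump = 14. G_7 = 13.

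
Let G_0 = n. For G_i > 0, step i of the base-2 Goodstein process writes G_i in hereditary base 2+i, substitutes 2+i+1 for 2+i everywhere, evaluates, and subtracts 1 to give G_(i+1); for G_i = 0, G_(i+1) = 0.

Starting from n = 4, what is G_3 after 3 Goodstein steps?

60

G_0 = 4. HB_2(4) = 2^2. Bump = 27. G_1 = 26.
G_1 = 26. HB_3(26) = 2·3^2 + 2·3 + 2. Bump = 42. G_2 = 41.
G_2 = 41. HB_4(41) = 2·4^2 + 2·4 + 1. Bump = 61. G_3 = 60.
G_3 = 60. HB_5(60) = 2·5^2 + 2·5. Bump = 84. G_4 = 83.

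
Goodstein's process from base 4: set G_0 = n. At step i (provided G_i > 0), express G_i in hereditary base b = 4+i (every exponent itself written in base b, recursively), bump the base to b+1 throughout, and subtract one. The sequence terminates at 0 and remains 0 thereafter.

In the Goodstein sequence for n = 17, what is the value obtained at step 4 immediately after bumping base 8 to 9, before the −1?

48

base 4: 17 = 4^2 + 1; at 5: 5^2 + 1 = 26; next = 25
base 5: 25 = 5^2; at 6: 6^2 = 36; next = 35
base 6: 35 = 5·6 + 5; at 7: 5·7 + 5 = 40; next = 39
base 7: 39 = 5·7 + 4; at 8: 5·8 + 4 = 44; next = 43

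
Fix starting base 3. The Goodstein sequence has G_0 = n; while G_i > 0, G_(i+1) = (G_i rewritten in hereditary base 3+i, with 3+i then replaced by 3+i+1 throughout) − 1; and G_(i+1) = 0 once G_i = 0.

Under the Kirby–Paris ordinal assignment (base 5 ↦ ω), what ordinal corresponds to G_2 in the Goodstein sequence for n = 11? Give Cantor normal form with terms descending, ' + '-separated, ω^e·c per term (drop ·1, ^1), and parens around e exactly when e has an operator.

ω^2

step 0: 11 = 3^2 + 2; sub 4 for 3: 4^2 + 2; = 18; G_1 = 18−1 = 17
step 1: 17 = 4^2 + 1; sub 5 for 4: 5^2 + 1; = 26; G_2 = 26−1 = 25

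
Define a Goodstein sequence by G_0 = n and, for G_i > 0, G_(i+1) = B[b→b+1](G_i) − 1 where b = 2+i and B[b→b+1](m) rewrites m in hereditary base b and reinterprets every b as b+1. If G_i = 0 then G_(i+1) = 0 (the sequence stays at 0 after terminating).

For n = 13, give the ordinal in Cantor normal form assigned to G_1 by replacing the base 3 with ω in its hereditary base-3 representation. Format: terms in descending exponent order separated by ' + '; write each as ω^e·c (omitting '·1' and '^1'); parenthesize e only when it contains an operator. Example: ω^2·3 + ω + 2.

ω^(ω + 1) + ω^ω

[0] 13 ≡ 2^(2 + 1) + 2^2 + 1 (base 2). Lift 3: 109. −1: 108.
[1] 108 ≡ 3^(3 + 1) + 3^3 (base 3). Lift 4: 1280. −1: 1279.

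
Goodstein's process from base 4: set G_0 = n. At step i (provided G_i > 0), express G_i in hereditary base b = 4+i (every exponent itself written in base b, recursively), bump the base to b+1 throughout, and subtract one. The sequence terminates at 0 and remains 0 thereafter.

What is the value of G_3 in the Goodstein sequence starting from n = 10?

13

step 0: 10 = 2·4 + 2; sub 5 for 4: 2·5 + 2; = 12; G_1 = 12−1 = 11
step 1: 11 = 2·5 + 1; sub 6 for 5: 2·6 + 1; = 13; G_2 = 13−1 = 12
step 2: 12 = 2·6; sub 7 for 6: 2·7; = 14; G_3 = 14−1 = 13
step 3: 13 = 7 + 6; sub 8 for 7: 8 + 6; = 14; G_4 = 14−1 = 13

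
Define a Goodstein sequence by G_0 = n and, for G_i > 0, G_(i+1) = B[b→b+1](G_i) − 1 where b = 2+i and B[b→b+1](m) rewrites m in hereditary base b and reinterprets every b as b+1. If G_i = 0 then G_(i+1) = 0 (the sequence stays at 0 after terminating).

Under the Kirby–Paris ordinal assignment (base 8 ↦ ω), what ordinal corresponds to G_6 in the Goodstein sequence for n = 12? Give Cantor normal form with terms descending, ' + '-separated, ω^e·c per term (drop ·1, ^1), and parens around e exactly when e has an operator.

ω^(ω + 1) + ω^2·2 + ω + 3

G_0 = 12. HB_2(12) = 2^(2 + 1) + 2^2. Bump = 108. G_1 = 107.
G_1 = 107. HB_3(107) = 3^(3 + 1) + 2·3^2 + 2·3 + 2. Bump = 1066. G_2 = 1065.
G_2 = 1065. HB_4(1065) = 4^(4 + 1) + 2·4^2 + 2·4 + 1. Bump = 15686. G_3 = 15685.
G_3 = 15685. HB_5(15685) = 5^(5 + 1) + 2·5^2 + 2·5. Bump = 280020. G_4 = 280019.
G_4 = 280019. HB_6(280019) = 6^(6 + 1) + 2·6^2 + 6 + 5. Bump = 5764911. G_5 = 5764910.
G_5 = 5764910. HB_7(5764910) = 7^(7 + 1) + 2·7^2 + 7 + 4. Bump = 134217868. G_6 = 134217867.
G_6 = 134217867. HB_8(134217867) = 8^(8 + 1) + 2·8^2 + 8 + 3. Bump = 3486784575. G_7 = 3486784574.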